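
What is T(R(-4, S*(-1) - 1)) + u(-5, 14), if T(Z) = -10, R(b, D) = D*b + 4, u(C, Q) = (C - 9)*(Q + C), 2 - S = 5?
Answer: -136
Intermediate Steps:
S = -3 (S = 2 - 1*5 = 2 - 5 = -3)
u(C, Q) = (-9 + C)*(C + Q)
R(b, D) = 4 + D*b
T(R(-4, S*(-1) - 1)) + u(-5, 14) = -10 + ((-5)² - 9*(-5) - 9*14 - 5*14) = -10 + (25 + 45 - 126 - 70) = -10 - 126 = -136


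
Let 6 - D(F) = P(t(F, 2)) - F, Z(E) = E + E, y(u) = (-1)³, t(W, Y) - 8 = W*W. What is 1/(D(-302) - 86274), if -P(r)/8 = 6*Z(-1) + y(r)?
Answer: -1/86674 ≈ -1.1537e-5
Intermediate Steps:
t(W, Y) = 8 + W² (t(W, Y) = 8 + W*W = 8 + W²)
y(u) = -1
Z(E) = 2*E
P(r) = 104 (P(r) = -8*(6*(2*(-1)) - 1) = -8*(6*(-2) - 1) = -8*(-12 - 1) = -8*(-13) = 104)
D(F) = -98 + F (D(F) = 6 - (104 - F) = 6 + (-104 + F) = -98 + F)
1/(D(-302) - 86274) = 1/((-98 - 302) - 86274) = 1/(-400 - 86274) = 1/(-86674) = -1/86674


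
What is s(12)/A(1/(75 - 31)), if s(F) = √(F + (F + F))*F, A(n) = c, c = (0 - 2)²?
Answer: 18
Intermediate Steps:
c = 4 (c = (-2)² = 4)
A(n) = 4
s(F) = √3*F^(3/2) (s(F) = √(F + 2*F)*F = √(3*F)*F = (√3*√F)*F = √3*F^(3/2))
s(12)/A(1/(75 - 31)) = (√3*12^(3/2))/4 = (√3*(24*√3))*(¼) = 72*(¼) = 18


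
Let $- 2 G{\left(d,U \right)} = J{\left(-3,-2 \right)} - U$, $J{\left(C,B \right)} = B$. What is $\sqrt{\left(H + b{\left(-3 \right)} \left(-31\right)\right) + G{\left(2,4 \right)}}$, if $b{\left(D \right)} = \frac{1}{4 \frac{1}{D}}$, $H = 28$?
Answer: $\frac{\sqrt{217}}{2} \approx 7.3655$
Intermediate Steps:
$G{\left(d,U \right)} = 1 + \frac{U}{2}$ ($G{\left(d,U \right)} = - \frac{-2 - U}{2} = 1 + \frac{U}{2}$)
$b{\left(D \right)} = \frac{D}{4}$
$\sqrt{\left(H + b{\left(-3 \right)} \left(-31\right)\right) + G{\left(2,4 \right)}} = \sqrt{\left(28 + \frac{1}{4} \left(-3\right) \left(-31\right)\right) + \left(1 + \frac{1}{2} \cdot 4\right)} = \sqrt{\left(28 - - \frac{93}{4}\right) + \left(1 + 2\right)} = \sqrt{\left(28 + \frac{93}{4}\right) + 3} = \sqrt{\frac{205}{4} + 3} = \sqrt{\frac{217}{4}} = \frac{\sqrt{217}}{2}$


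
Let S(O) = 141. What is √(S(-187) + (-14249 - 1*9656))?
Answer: 2*I*√5941 ≈ 154.16*I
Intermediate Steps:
√(S(-187) + (-14249 - 1*9656)) = √(141 + (-14249 - 1*9656)) = √(141 + (-14249 - 9656)) = √(141 - 23905) = √(-23764) = 2*I*√5941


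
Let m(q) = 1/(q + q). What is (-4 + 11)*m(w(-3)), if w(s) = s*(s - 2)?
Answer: 7/30 ≈ 0.23333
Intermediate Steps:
w(s) = s*(-2 + s)
m(q) = 1/(2*q)
(-4 + 11)*m(w(-3)) = (-4 + 11)*(1/(2*((-3*(-2 - 3))))) = 7*(1/(2*((-3*(-5))))) = 7*((½)/15) = 7*((½)*(1/15)) = 7*(1/30) = 7/30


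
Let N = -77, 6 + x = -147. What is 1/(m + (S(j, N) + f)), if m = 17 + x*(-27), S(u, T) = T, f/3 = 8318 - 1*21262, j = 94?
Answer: -1/34761 ≈ -2.8768e-5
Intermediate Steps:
f = -38832 (f = 3*(8318 - 1*21262) = 3*(8318 - 21262) = 3*(-12944) = -38832)
x = -153 (x = -6 - 147 = -153)
m = 4148 (m = 17 - 153*(-27) = 17 + 4131 = 4148)
1/(m + (S(j, N) + f)) = 1/(4148 + (-77 - 38832)) = 1/(4148 - 38909) = 1/(-34761) = -1/34761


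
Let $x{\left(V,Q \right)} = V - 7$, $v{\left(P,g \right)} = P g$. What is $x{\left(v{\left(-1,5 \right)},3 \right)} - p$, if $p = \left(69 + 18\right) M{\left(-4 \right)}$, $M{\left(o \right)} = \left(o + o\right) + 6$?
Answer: $162$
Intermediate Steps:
$x{\left(V,Q \right)} = -7 + V$ ($x{\left(V,Q \right)} = V - 7 = -7 + V$)
$M{\left(o \right)} = 6 + 2 o$ ($M{\left(o \right)} = 2 o + 6 = 6 + 2 o$)
$p = -174$ ($p = \left(69 + 18\right) \left(6 + 2 \left(-4\right)\right) = 87 \left(6 - 8\right) = 87 \left(-2\right) = -174$)
$x{\left(v{\left(-1,5 \right)},3 \right)} - p = \left(-7 - 5\right) - -174 = \left(-7 - 5\right) + 174 = -12 + 174 = 162$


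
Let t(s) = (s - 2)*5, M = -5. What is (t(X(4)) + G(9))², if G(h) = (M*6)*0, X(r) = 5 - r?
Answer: 25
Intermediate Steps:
G(h) = 0 (G(h) = -5*6*0 = -30*0 = 0)
t(s) = -10 + 5*s (t(s) = (-2 + s)*5 = -10 + 5*s)
(t(X(4)) + G(9))² = ((-10 + 5*(5 - 1*4)) + 0)² = ((-10 + 5*(5 - 4)) + 0)² = ((-10 + 5*1) + 0)² = ((-10 + 5) + 0)² = (-5 + 0)² = (-5)² = 25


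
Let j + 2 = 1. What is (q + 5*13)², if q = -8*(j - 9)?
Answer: 21025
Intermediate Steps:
j = -1 (j = -2 + 1 = -1)
q = 80 (q = -8*(-1 - 9) = -8*(-10) = 80)
(q + 5*13)² = (80 + 5*13)² = (80 + 65)² = 145² = 21025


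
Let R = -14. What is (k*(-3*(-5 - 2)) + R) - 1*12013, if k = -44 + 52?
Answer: -11859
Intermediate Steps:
k = 8
(k*(-3*(-5 - 2)) + R) - 1*12013 = (8*(-3*(-5 - 2)) - 14) - 1*12013 = (8*(-3*(-7)) - 14) - 12013 = (8*21 - 14) - 12013 = (168 - 14) - 12013 = 154 - 12013 = -11859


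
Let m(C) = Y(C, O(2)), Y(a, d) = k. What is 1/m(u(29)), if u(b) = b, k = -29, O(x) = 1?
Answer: -1/29 ≈ -0.034483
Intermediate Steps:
Y(a, d) = -29
m(C) = -29
1/m(u(29)) = 1/(-29) = -1/29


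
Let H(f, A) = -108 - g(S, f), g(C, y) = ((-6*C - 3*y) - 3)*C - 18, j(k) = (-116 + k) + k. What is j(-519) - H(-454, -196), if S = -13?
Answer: -19745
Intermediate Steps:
j(k) = -116 + 2*k
g(C, y) = -18 + C*(-3 - 6*C - 3*y) (g(C, y) = (-3 - 6*C - 3*y)*C - 18 = C*(-3 - 6*C - 3*y) - 18 = -18 + C*(-3 - 6*C - 3*y))
H(f, A) = 885 - 39*f (H(f, A) = -108 - (-18 - 6*(-13)² - 3*(-13) - 3*(-13)*f) = -108 - (-18 - 6*169 + 39 + 39*f) = -108 - (-18 - 1014 + 39 + 39*f) = -108 - (-993 + 39*f) = -108 + (993 - 39*f) = 885 - 39*f)
j(-519) - H(-454, -196) = (-116 + 2*(-519)) - (885 - 39*(-454)) = (-116 - 1038) - (885 + 17706) = -1154 - 1*18591 = -1154 - 18591 = -19745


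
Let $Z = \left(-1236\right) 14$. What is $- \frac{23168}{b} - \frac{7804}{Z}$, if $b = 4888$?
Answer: $- \frac{11336035}{2643186} \approx -4.2888$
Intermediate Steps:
$Z = -17304$
$- \frac{23168}{b} - \frac{7804}{Z} = - \frac{23168}{4888} - \frac{7804}{-17304} = \left(-23168\right) \frac{1}{4888} - - \frac{1951}{4326} = - \frac{2896}{611} + \frac{1951}{4326} = - \frac{11336035}{2643186}$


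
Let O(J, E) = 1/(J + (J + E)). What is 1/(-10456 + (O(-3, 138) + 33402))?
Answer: 132/3028873 ≈ 4.3581e-5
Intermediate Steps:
O(J, E) = 1/(E + 2*J) (O(J, E) = 1/(J + (E + J)) = 1/(E + 2*J))
1/(-10456 + (O(-3, 138) + 33402)) = 1/(-10456 + (1/(138 + 2*(-3)) + 33402)) = 1/(-10456 + (1/(138 - 6) + 33402)) = 1/(-10456 + (1/132 + 33402)) = 1/(-10456 + 4409065/132) = 1/(3028873/132) = 132/3028873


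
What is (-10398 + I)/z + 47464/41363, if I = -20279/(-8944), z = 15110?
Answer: 2568558934581/5589954653920 ≈ 0.45950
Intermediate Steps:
I = 20279/8944 (I = -20279*(-1/8944) = 20279/8944 ≈ 2.2673)
(-10398 + I)/z + 47464/41363 = (-10398 + 20279/8944)/15110 + 47464/41363 = -92979433/8944*1/15110 + 47464*(1/41363) = -92979433/135143840 + 47464/41363 = 2568558934581/5589954653920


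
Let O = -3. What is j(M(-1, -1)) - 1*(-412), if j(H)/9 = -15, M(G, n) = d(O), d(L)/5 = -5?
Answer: 277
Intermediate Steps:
d(L) = -25 (d(L) = 5*(-5) = -25)
M(G, n) = -25
j(H) = -135 (j(H) = 9*(-15) = -135)
j(M(-1, -1)) - 1*(-412) = -135 - 1*(-412) = -135 + 412 = 277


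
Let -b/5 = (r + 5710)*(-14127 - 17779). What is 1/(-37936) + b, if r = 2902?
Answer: 52119221848959/37936 ≈ 1.3739e+9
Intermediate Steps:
b = 1373872360 (b = -5*(2902 + 5710)*(-14127 - 17779) = -43060*(-31906) = -5*(-274774472) = 1373872360)
1/(-37936) + b = 1/(-37936) + 1373872360 = -1/37936 + 1373872360 = 52119221848959/37936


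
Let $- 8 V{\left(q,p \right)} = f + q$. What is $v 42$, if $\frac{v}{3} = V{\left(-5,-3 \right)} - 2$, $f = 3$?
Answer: $- \frac{441}{2} \approx -220.5$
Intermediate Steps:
$V{\left(q,p \right)} = - \frac{3}{8} - \frac{q}{8}$ ($V{\left(q,p \right)} = - \frac{3 + q}{8} = - \frac{3}{8} - \frac{q}{8}$)
$v = - \frac{21}{4}$ ($v = 3 \left(\left(- \frac{3}{8} - - \frac{5}{8}\right) - 2\right) = 3 \left(\left(- \frac{3}{8} + \frac{5}{8}\right) - 2\right) = 3 \left(\frac{1}{4} - 2\right) = 3 \left(- \frac{7}{4}\right) = - \frac{21}{4} \approx -5.25$)
$v 42 = \left(- \frac{21}{4}\right) 42 = - \frac{441}{2}$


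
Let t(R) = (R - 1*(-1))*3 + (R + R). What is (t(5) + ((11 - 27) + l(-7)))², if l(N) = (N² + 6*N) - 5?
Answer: 196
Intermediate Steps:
l(N) = -5 + N² + 6*N
t(R) = 3 + 5*R (t(R) = (R + 1)*3 + 2*R = (1 + R)*3 + 2*R = (3 + 3*R) + 2*R = 3 + 5*R)
(t(5) + ((11 - 27) + l(-7)))² = ((3 + 5*5) + ((11 - 27) + (-5 + (-7)² + 6*(-7))))² = ((3 + 25) + (-16 + (-5 + 49 - 42)))² = (28 + (-16 + 2))² = (28 - 14)² = 14² = 196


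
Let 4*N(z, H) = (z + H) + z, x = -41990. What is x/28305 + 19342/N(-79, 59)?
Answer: -2868050/3663 ≈ -782.98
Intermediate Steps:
N(z, H) = z/2 + H/4 (N(z, H) = ((z + H) + z)/4 = ((H + z) + z)/4 = (H + 2*z)/4 = z/2 + H/4)
x/28305 + 19342/N(-79, 59) = -41990/28305 + 19342/((1/2)*(-79) + (1/4)*59) = -41990*1/28305 + 19342/(-79/2 + 59/4) = -494/333 + 19342/(-99/4) = -494/333 + 19342*(-4/99) = -494/333 - 77368/99 = -2868050/3663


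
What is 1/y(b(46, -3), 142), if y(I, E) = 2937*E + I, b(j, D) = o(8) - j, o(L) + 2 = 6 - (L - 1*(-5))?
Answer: 1/416999 ≈ 2.3981e-6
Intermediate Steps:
o(L) = -1 - L (o(L) = -2 + (6 - (L - 1*(-5))) = -2 + (6 - (L + 5)) = -2 + (6 - (5 + L)) = -2 + (6 + (-5 - L)) = -2 + (1 - L) = -1 - L)
b(j, D) = -9 - j (b(j, D) = (-1 - 1*8) - j = (-1 - 8) - j = -9 - j)
y(I, E) = I + 2937*E
1/y(b(46, -3), 142) = 1/((-9 - 1*46) + 2937*142) = 1/((-9 - 46) + 417054) = 1/(-55 + 417054) = 1/416999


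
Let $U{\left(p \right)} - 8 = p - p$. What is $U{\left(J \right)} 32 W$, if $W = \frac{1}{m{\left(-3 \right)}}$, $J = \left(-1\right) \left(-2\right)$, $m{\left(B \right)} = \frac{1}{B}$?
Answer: $-768$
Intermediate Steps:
$J = 2$
$W = -3$ ($W = \frac{1}{\frac{1}{-3}} = \frac{1}{- \frac{1}{3}} = -3$)
$U{\left(p \right)} = 8$ ($U{\left(p \right)} = 8 + \left(p - p\right) = 8 + 0 = 8$)
$U{\left(J \right)} 32 W = 8 \cdot 32 \left(-3\right) = 256 \left(-3\right) = -768$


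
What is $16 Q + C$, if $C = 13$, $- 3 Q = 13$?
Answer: $- \frac{169}{3} \approx -56.333$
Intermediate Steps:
$Q = - \frac{13}{3}$ ($Q = \left(- \frac{1}{3}\right) 13 = - \frac{13}{3} \approx -4.3333$)
$16 Q + C = 16 \left(- \frac{13}{3}\right) + 13 = - \frac{208}{3} + 13 = - \frac{169}{3}$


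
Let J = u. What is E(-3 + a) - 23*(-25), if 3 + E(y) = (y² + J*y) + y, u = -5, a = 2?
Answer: 577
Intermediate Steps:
J = -5
E(y) = -3 + y² - 4*y (E(y) = -3 + ((y² - 5*y) + y) = -3 + (y² - 4*y) = -3 + y² - 4*y)
E(-3 + a) - 23*(-25) = (-3 + (-3 + 2)² - 4*(-3 + 2)) - 23*(-25) = (-3 + (-1)² - 4*(-1)) + 575 = (-3 + 1 + 4) + 575 = 2 + 575 = 577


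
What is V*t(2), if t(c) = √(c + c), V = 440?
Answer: 880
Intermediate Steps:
t(c) = √2*√c (t(c) = √(2*c) = √2*√c)
V*t(2) = 440*(√2*√2) = 440*2 = 880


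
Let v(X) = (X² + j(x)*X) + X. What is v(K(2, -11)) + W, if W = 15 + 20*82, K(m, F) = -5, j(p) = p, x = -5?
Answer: 1700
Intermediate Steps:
v(X) = X² - 4*X (v(X) = (X² - 5*X) + X = X² - 4*X)
W = 1655 (W = 15 + 1640 = 1655)
v(K(2, -11)) + W = -5*(-4 - 5) + 1655 = -5*(-9) + 1655 = 45 + 1655 = 1700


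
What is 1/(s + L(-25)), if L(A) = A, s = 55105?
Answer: 1/55080 ≈ 1.8155e-5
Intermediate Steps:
1/(s + L(-25)) = 1/(55105 - 25) = 1/55080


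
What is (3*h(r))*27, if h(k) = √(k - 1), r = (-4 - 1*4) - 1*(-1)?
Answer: 162*I*√2 ≈ 229.1*I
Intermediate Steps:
r = -7 (r = (-4 - 4) + 1 = -8 + 1 = -7)
h(k) = √(-1 + k)
(3*h(r))*27 = (3*√(-1 - 7))*27 = (3*√(-8))*27 = (3*(2*I*√2))*27 = (6*I*√2)*27 = 162*I*√2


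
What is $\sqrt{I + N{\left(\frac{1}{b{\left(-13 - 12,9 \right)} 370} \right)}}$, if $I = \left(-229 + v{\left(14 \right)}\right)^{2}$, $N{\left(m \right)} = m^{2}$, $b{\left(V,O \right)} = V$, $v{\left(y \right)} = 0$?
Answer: $\frac{\sqrt{4486983062501}}{9250} \approx 229.0$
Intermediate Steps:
$I = 52441$ ($I = \left(-229 + 0\right)^{2} = \left(-229\right)^{2} = 52441$)
$\sqrt{I + N{\left(\frac{1}{b{\left(-13 - 12,9 \right)} 370} \right)}} = \sqrt{52441 + \left(\frac{1}{\left(-13 - 12\right) 370}\right)^{2}} = \sqrt{52441 + \left(\frac{1}{-25} \cdot \frac{1}{370}\right)^{2}} = \sqrt{52441 + \left(\left(- \frac{1}{25}\right) \frac{1}{370}\right)^{2}} = \sqrt{52441 + \left(- \frac{1}{9250}\right)^{2}} = \sqrt{52441 + \frac{1}{85562500}} = \sqrt{\frac{4486983062501}{85562500}} = \frac{\sqrt{4486983062501}}{9250}$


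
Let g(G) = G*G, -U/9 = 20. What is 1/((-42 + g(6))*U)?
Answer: 1/1080 ≈ 0.00092593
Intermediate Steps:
U = -180 (U = -9*20 = -180)
g(G) = G**2
1/((-42 + g(6))*U) = 1/((-42 + 6**2)*(-180)) = 1/((-42 + 36)*(-180)) = 1/(-6*(-180)) = 1/1080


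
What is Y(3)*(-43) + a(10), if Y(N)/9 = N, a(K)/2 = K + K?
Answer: -1121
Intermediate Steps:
a(K) = 4*K (a(K) = 2*(K + K) = 2*(2*K) = 4*K)
Y(N) = 9*N
Y(3)*(-43) + a(10) = (9*3)*(-43) + 4*10 = 27*(-43) + 40 = -1161 + 40 = -1121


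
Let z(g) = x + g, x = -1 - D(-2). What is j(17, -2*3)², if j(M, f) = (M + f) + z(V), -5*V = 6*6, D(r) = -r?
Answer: 16/25 ≈ 0.64000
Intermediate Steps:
x = -3 (x = -1 - (-1)*(-2) = -1 - 1*2 = -1 - 2 = -3)
V = -36/5 (V = -6*6/5 = -⅕*36 = -36/5 ≈ -7.2000)
z(g) = -3 + g
j(M, f) = -51/5 + M + f (j(M, f) = (M + f) + (-3 - 36/5) = (M + f) - 51/5 = -51/5 + M + f)
j(17, -2*3)² = (-51/5 + 17 - 2*3)² = (-51/5 + 17 - 6)² = (⅘)² = 16/25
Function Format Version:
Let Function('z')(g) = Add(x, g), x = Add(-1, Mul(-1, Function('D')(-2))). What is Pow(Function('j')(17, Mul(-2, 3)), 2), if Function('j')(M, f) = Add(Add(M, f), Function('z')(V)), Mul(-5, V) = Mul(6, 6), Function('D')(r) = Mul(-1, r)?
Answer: Rational(16, 25) ≈ 0.64000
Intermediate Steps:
x = -3 (x = Add(-1, Mul(-1, Mul(-1, -2))) = Add(-1, Mul(-1, 2)) = Add(-1, -2) = -3)
V = Rational(-36, 5) (V = Mul(Rational(-1, 5), Mul(6, 6)) = Mul(Rational(-1, 5), 36) = Rational(-36, 5) ≈ -7.2000)
Function('z')(g) = Add(-3, g)
Function('j')(M, f) = Add(Rational(-51, 5), M, f) (Function('j')(M, f) = Add(Add(M, f), Add(-3, Rational(-36, 5))) = Add(Add(M, f), Rational(-51, 5)) = Add(Rational(-51, 5), M, f))
Pow(Function('j')(17, Mul(-2, 3)), 2) = Pow(Add(Rational(-51, 5), 17, Mul(-2, 3)), 2) = Pow(Add(Rational(-51, 5), 17, -6), 2) = Pow(Rational(4, 5), 2) = Rational(16, 25)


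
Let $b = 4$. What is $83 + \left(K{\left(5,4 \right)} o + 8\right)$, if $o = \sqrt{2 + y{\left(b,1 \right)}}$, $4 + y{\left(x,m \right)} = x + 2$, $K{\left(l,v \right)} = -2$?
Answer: $87$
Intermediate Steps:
$y{\left(x,m \right)} = -2 + x$ ($y{\left(x,m \right)} = -4 + \left(x + 2\right) = -4 + \left(2 + x\right) = -2 + x$)
$o = 2$ ($o = \sqrt{2 + \left(-2 + 4\right)} = \sqrt{2 + 2} = \sqrt{4} = 2$)
$83 + \left(K{\left(5,4 \right)} o + 8\right) = 83 + \left(\left(-2\right) 2 + 8\right) = 83 + \left(-4 + 8\right) = 83 + 4 = 87$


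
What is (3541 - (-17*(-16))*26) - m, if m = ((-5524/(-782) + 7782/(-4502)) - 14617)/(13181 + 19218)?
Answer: -100676034917413/28515688259 ≈ -3530.5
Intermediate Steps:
m = -12860325116/28515688259 (m = ((-5524*(-1/782) + 7782*(-1/4502)) - 14617)/32399 = ((2762/391 - 3891/2251) - 14617)*(1/32399) = (4695881/880141 - 14617)*(1/32399) = -12860325116/880141*1/32399 = -12860325116/28515688259 ≈ -0.45099)
(3541 - (-17*(-16))*26) - m = (3541 - (-17*(-16))*26) - 1*(-12860325116/28515688259) = (3541 - 272*26) + 12860325116/28515688259 = (3541 - 1*7072) + 12860325116/28515688259 = (3541 - 7072) + 12860325116/28515688259 = -3531 + 12860325116/28515688259 = -100676034917413/28515688259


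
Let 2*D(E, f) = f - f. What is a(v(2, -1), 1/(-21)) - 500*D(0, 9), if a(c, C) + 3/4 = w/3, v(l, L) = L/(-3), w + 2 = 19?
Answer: 59/12 ≈ 4.9167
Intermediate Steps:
w = 17 (w = -2 + 19 = 17)
v(l, L) = -L/3 (v(l, L) = L*(-⅓) = -L/3)
a(c, C) = 59/12 (a(c, C) = -¾ + 17/3 = 59/12)
D(E, f) = 0 (D(E, f) = (f - f)/2 = (½)*0 = 0)
a(v(2, -1), 1/(-21)) - 500*D(0, 9) = 59/12 - 500*0 = 59/12 + 0 = 59/12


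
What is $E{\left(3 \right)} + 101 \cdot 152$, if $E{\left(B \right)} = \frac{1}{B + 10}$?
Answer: $\frac{199577}{13} \approx 15352.0$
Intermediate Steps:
$E{\left(B \right)} = \frac{1}{10 + B}$
$E{\left(3 \right)} + 101 \cdot 152 = \frac{1}{10 + 3} + 101 \cdot 152 = \frac{1}{13} + 15352 = \frac{199577}{13}$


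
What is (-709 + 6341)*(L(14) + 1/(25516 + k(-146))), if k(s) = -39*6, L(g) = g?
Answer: 996720384/12641 ≈ 78848.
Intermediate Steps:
k(s) = -234
(-709 + 6341)*(L(14) + 1/(25516 + k(-146))) = (-709 + 6341)*(14 + 1/(25516 - 234)) = 5632*(14 + 1/25282) = 5632*(353949/25282) = 996720384/12641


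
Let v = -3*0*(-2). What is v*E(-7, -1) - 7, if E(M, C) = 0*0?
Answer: -7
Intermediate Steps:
v = 0 (v = 0*(-2) = 0)
E(M, C) = 0
v*E(-7, -1) - 7 = 0*0 - 7 = 0 - 7 = -7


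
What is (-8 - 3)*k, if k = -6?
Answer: 66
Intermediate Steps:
(-8 - 3)*k = (-8 - 3)*(-6) = -11*(-6) = 66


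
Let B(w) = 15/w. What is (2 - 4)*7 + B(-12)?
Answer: -61/4 ≈ -15.250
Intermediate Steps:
(2 - 4)*7 + B(-12) = (2 - 4)*7 + 15/(-12) = -2*7 + 15*(-1/12) = -14 - 5/4 = -61/4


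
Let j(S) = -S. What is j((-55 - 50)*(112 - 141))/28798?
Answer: -435/4114 ≈ -0.10574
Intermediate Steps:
j((-55 - 50)*(112 - 141))/28798 = -(-55 - 50)*(112 - 141)/28798 = -(-105)*(-29)*(1/28798) = -1*3045*(1/28798) = -3045*1/28798 = -435/4114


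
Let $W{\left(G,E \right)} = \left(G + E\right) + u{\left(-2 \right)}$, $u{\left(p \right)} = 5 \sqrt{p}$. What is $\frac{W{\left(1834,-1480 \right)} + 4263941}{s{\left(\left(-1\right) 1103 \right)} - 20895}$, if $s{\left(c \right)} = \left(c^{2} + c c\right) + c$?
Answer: $\frac{121837}{68892} + \frac{i \sqrt{2}}{482244} \approx 1.7685 + 2.9326 \cdot 10^{-6} i$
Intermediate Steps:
$s{\left(c \right)} = c + 2 c^{2}$ ($s{\left(c \right)} = \left(c^{2} + c^{2}\right) + c = 2 c^{2} + c = c + 2 c^{2}$)
$W{\left(G,E \right)} = E + G + 5 i \sqrt{2}$ ($W{\left(G,E \right)} = \left(G + E\right) + 5 \sqrt{-2} = \left(E + G\right) + 5 i \sqrt{2} = E + G + 5 i \sqrt{2}$)
$\frac{W{\left(1834,-1480 \right)} + 4263941}{s{\left(\left(-1\right) 1103 \right)} - 20895} = \frac{\left(-1480 + 1834 + 5 i \sqrt{2}\right) + 4263941}{\left(-1\right) 1103 \left(1 + 2 \left(\left(-1\right) 1103\right)\right) - 20895} = \frac{\left(354 + 5 i \sqrt{2}\right) + 4263941}{- 1103 \left(1 + 2 \left(-1103\right)\right) - 20895} = \frac{4264295 + 5 i \sqrt{2}}{- 1103 \left(1 - 2206\right) - 20895} = \frac{4264295 + 5 i \sqrt{2}}{\left(-1103\right) \left(-2205\right) - 20895} = \frac{4264295 + 5 i \sqrt{2}}{2432115 - 20895} = \frac{4264295 + 5 i \sqrt{2}}{2411220} = \left(4264295 + 5 i \sqrt{2}\right) \frac{1}{2411220} = \frac{121837}{68892} + \frac{i \sqrt{2}}{482244}$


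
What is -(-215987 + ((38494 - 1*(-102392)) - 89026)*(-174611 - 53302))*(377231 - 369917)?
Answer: 86449901397438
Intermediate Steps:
-(-215987 + ((38494 - 1*(-102392)) - 89026)*(-174611 - 53302))*(377231 - 369917) = -(-215987 + ((38494 + 102392) - 89026)*(-227913))*7314 = -(-215987 + (140886 - 89026)*(-227913))*7314 = -(-215987 + 51860*(-227913))*7314 = -(-215987 - 11819568180)*7314 = -(-11819784167)*7314 = -1*(-86449901397438) = 86449901397438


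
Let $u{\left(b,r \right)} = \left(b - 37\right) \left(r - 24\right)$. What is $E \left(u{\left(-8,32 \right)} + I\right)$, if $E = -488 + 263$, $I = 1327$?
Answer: $-217575$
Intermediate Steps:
$u{\left(b,r \right)} = \left(-37 + b\right) \left(-24 + r\right)$
$E = -225$
$E \left(u{\left(-8,32 \right)} + I\right) = - 225 \left(\left(888 - 1184 - -192 - 256\right) + 1327\right) = - 225 \left(\left(888 - 1184 + 192 - 256\right) + 1327\right) = - 225 \left(-360 + 1327\right) = \left(-225\right) 967 = -217575$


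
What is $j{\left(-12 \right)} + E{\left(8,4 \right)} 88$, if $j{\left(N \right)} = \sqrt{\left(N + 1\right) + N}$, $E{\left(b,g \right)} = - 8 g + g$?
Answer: $-2464 + i \sqrt{23} \approx -2464.0 + 4.7958 i$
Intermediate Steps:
$E{\left(b,g \right)} = - 7 g$
$j{\left(N \right)} = \sqrt{1 + 2 N}$ ($j{\left(N \right)} = \sqrt{\left(1 + N\right) + N} = \sqrt{1 + 2 N}$)
$j{\left(-12 \right)} + E{\left(8,4 \right)} 88 = \sqrt{1 + 2 \left(-12\right)} + \left(-7\right) 4 \cdot 88 = \sqrt{1 - 24} - 2464 = \sqrt{-23} - 2464 = i \sqrt{23} - 2464 = -2464 + i \sqrt{23}$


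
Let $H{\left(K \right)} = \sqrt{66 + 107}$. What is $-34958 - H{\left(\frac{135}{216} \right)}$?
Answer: $-34958 - \sqrt{173} \approx -34971.0$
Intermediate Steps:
$H{\left(K \right)} = \sqrt{173}$
$-34958 - H{\left(\frac{135}{216} \right)} = -34958 - \sqrt{173}$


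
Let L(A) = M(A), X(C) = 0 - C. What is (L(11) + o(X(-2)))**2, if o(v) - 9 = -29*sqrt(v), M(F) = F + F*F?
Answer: 21563 - 8178*sqrt(2) ≈ 9997.6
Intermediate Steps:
X(C) = -C
M(F) = F + F**2
o(v) = 9 - 29*sqrt(v)
L(A) = A*(1 + A)
(L(11) + o(X(-2)))**2 = (11*(1 + 11) + (9 - 29*sqrt(2)))**2 = (11*12 + (9 - 29*sqrt(2)))**2 = (132 + (9 - 29*sqrt(2)))**2 = (141 - 29*sqrt(2))**2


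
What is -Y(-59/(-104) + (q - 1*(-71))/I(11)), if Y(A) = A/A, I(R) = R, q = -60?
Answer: -1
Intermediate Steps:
Y(A) = 1
-Y(-59/(-104) + (q - 1*(-71))/I(11)) = -1*1 = -1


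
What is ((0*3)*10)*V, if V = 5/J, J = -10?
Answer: 0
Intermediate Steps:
V = -½ (V = 5/(-10) = 5*(-⅒) = -½ ≈ -0.50000)
((0*3)*10)*V = ((0*3)*10)*(-½) = (0*10)*(-½) = 0*(-½) = 0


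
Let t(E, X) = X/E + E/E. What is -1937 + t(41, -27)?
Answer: -79403/41 ≈ -1936.7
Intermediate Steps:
t(E, X) = 1 + X/E (t(E, X) = X/E + 1 = 1 + X/E)
-1937 + t(41, -27) = -1937 + (41 - 27)/41 = -1937 + (1/41)*14 = -1937 + 14/41 = -79403/41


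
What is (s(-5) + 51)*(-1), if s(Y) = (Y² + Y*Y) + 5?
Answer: -106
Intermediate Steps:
s(Y) = 5 + 2*Y² (s(Y) = (Y² + Y²) + 5 = 2*Y² + 5 = 5 + 2*Y²)
(s(-5) + 51)*(-1) = ((5 + 2*(-5)²) + 51)*(-1) = ((5 + 2*25) + 51)*(-1) = ((5 + 50) + 51)*(-1) = (55 + 51)*(-1) = 106*(-1) = -106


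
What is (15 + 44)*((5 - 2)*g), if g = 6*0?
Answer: 0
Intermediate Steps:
g = 0
(15 + 44)*((5 - 2)*g) = (15 + 44)*((5 - 2)*0) = 59*(3*0) = 59*0 = 0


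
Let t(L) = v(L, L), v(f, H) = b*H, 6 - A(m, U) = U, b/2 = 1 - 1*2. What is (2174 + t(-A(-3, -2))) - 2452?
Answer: -262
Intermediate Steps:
b = -2 (b = 2*(1 - 1*2) = 2*(1 - 2) = 2*(-1) = -2)
A(m, U) = 6 - U
v(f, H) = -2*H
t(L) = -2*L
(2174 + t(-A(-3, -2))) - 2452 = (2174 - (-2)*(6 - 1*(-2))) - 2452 = (2174 - (-2)*(6 + 2)) - 2452 = (2174 - (-2)*8) - 2452 = (2174 - 2*(-8)) - 2452 = (2174 + 16) - 2452 = 2190 - 2452 = -262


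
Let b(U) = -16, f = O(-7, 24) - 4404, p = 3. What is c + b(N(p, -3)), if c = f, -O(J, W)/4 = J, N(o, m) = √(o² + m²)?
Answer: -4392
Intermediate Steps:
N(o, m) = √(m² + o²)
O(J, W) = -4*J
f = -4376 (f = -4*(-7) - 4404 = 28 - 4404 = -4376)
c = -4376
c + b(N(p, -3)) = -4376 - 16 = -4392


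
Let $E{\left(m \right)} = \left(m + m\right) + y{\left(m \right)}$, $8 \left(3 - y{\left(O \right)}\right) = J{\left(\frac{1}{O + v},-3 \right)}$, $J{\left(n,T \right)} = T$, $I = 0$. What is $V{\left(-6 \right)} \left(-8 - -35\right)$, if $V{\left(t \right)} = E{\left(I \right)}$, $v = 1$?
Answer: $\frac{729}{8} \approx 91.125$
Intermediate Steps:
$y{\left(O \right)} = \frac{27}{8}$ ($y{\left(O \right)} = 3 - - \frac{3}{8} = 3 + \frac{3}{8} = \frac{27}{8}$)
$E{\left(m \right)} = \frac{27}{8} + 2 m$ ($E{\left(m \right)} = \left(m + m\right) + \frac{27}{8} = 2 m + \frac{27}{8} = \frac{27}{8} + 2 m$)
$V{\left(t \right)} = \frac{27}{8}$ ($V{\left(t \right)} = \frac{27}{8} + 2 \cdot 0 = \frac{27}{8} + 0 = \frac{27}{8}$)
$V{\left(-6 \right)} \left(-8 - -35\right) = \frac{27 \left(-8 - -35\right)}{8} = \frac{27 \left(-8 + 35\right)}{8} = \frac{27}{8} \cdot 27 = \frac{729}{8}$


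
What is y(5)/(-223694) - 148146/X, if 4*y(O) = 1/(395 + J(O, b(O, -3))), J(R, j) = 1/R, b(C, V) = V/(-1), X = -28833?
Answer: 87311196933577/16992991660736 ≈ 5.1381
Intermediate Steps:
b(C, V) = -V (b(C, V) = V*(-1) = -V)
y(O) = 1/(4*(395 + 1/O))
y(5)/(-223694) - 148146/X = ((1/4)*5/(1 + 395*5))/(-223694) - 148146/(-28833) = ((1/4)*5/(1 + 1975))*(-1/223694) - 148146*(-1/28833) = ((1/4)*5/1976)*(-1/223694) + 49382/9611 = ((1/4)*5*(1/1976))*(-1/223694) + 49382/9611 = (5/7904)*(-1/223694) + 49382/9611 = -5/1768077376 + 49382/9611 = 87311196933577/16992991660736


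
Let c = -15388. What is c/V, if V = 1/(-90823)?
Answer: 1397584324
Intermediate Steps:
V = -1/90823 ≈ -1.1010e-5
c/V = -15388/(-1/90823) = -15388*(-90823) = 1397584324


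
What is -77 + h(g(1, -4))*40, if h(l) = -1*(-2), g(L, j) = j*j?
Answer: 3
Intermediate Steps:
g(L, j) = j²
h(l) = 2
-77 + h(g(1, -4))*40 = -77 + 2*40 = -77 + 80 = 3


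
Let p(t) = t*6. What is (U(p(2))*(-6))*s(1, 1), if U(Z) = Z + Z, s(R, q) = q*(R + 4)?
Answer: -720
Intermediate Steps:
s(R, q) = q*(4 + R)
p(t) = 6*t
U(Z) = 2*Z
(U(p(2))*(-6))*s(1, 1) = ((2*(6*2))*(-6))*(1*(4 + 1)) = ((2*12)*(-6))*(1*5) = (24*(-6))*5 = -144*5 = -720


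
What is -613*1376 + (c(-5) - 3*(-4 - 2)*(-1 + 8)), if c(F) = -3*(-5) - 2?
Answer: -843349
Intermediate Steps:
c(F) = 13 (c(F) = 15 - 2 = 13)
-613*1376 + (c(-5) - 3*(-4 - 2)*(-1 + 8)) = -613*1376 + (13 - 3*(-4 - 2)*(-1 + 8)) = -843488 + (13 - (-18)*7) = -843488 + (13 - 3*(-42)) = -843488 + (13 + 126) = -843488 + 139 = -843349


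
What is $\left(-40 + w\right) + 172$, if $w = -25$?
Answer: $107$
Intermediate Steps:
$\left(-40 + w\right) + 172 = \left(-40 - 25\right) + 172 = -65 + 172 = 107$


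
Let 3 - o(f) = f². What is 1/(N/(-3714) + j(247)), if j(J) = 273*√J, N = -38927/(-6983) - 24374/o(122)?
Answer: 4591276305057191426/43522498015098241605972580277 + 645437528957114053082364*√247/43522498015098241605972580277 ≈ 0.00023307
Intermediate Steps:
o(f) = 3 - f²
N = 749476329/103914023 (N = -38927/(-6983) - 24374/(3 - 1*122²) = -38927*(-1/6983) - 24374/(3 - 1*14884) = 38927/6983 - 24374/(3 - 14884) = 38927/6983 - 24374/(-14881) = 38927/6983 - 24374*(-1/14881) = 38927/6983 + 24374/14881 = 749476329/103914023 ≈ 7.2125)
1/(N/(-3714) + j(247)) = 1/((749476329/103914023)/(-3714) + 273*√247) = 1/((749476329/103914023)*(-1/3714) + 273*√247) = 1/(-249825443/128645560474 + 273*√247)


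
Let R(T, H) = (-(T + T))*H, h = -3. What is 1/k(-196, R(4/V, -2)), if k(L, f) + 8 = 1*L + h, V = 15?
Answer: -1/207 ≈ -0.0048309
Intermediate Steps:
R(T, H) = -2*H*T (R(T, H) = (-2*T)*H = -2*H*T)
k(L, f) = -11 + L (k(L, f) = -8 + (1*L - 3) = -8 + (L - 3) = -8 + (-3 + L) = -11 + L)
1/k(-196, R(4/V, -2)) = 1/(-11 - 196) = 1/(-207) = -1/207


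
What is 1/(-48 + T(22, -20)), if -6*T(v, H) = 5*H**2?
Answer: -3/1144 ≈ -0.0026224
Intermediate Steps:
T(v, H) = -5*H**2/6
1/(-48 + T(22, -20)) = 1/(-48 - 5/6*(-20)**2) = 1/(-48 - 5/6*400) = 1/(-48 - 1000/3) = 1/(-1144/3) = -3/1144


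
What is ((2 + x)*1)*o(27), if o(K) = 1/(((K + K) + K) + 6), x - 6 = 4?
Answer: 4/29 ≈ 0.13793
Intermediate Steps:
x = 10 (x = 6 + 4 = 10)
o(K) = 1/(6 + 3*K) (o(K) = 1/((2*K + K) + 6) = 1/(3*K + 6) = 1/(6 + 3*K))
((2 + x)*1)*o(27) = ((2 + 10)*1)*(1/(3*(2 + 27))) = (12*1)*((⅓)/29) = 12*((⅓)*(1/29)) = 12*(1/87) = 4/29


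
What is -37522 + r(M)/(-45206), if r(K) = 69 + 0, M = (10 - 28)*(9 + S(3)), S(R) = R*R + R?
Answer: -1696219601/45206 ≈ -37522.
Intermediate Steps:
S(R) = R + R² (S(R) = R² + R = R + R²)
M = -378 (M = (10 - 28)*(9 + 3*(1 + 3)) = -18*(9 + 3*4) = -18*(9 + 12) = -18*21 = -378)
r(K) = 69
-37522 + r(M)/(-45206) = -37522 + 69/(-45206) = -37522 + 69*(-1/45206) = -37522 - 69/45206 = -1696219601/45206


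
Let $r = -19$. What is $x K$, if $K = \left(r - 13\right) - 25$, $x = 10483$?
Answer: $-597531$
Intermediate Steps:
$K = -57$ ($K = \left(-19 - 13\right) - 25 = -32 - 25 = -57$)
$x K = 10483 \left(-57\right) = -597531$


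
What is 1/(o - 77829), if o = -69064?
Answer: -1/146893 ≈ -6.8077e-6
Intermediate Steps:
1/(o - 77829) = 1/(-69064 - 77829) = 1/(-146893) = -1/146893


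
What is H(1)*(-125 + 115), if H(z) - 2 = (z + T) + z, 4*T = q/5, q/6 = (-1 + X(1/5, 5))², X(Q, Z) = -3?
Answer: -88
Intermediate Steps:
q = 96 (q = 6*(-1 - 3)² = 6*(-4)² = 6*16 = 96)
T = 24/5 (T = (96/5)/4 = (96*(⅕))/4 = (¼)*(96/5) = 24/5 ≈ 4.8000)
H(z) = 34/5 + 2*z (H(z) = 2 + ((z + 24/5) + z) = 2 + ((24/5 + z) + z) = 2 + (24/5 + 2*z) = 34/5 + 2*z)
H(1)*(-125 + 115) = (34/5 + 2*1)*(-125 + 115) = (34/5 + 2)*(-10) = (44/5)*(-10) = -88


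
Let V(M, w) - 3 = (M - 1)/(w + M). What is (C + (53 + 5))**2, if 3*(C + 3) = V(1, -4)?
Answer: 3136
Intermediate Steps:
V(M, w) = 3 + (-1 + M)/(M + w) (V(M, w) = 3 + (M - 1)/(w + M) = 3 + (-1 + M)/(M + w))
C = -2 (C = -3 + ((-1 + 3*(-4) + 4*1)/(1 - 4))/3 = -3 + ((-1 - 12 + 4)/(-3))/3 = -3 + (-1/3*(-9))/3 = -3 + (1/3)*3 = -3 + 1 = -2)
(C + (53 + 5))**2 = (-2 + (53 + 5))**2 = (-2 + 58)**2 = 56**2 = 3136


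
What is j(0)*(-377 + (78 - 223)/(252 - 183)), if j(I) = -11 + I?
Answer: 287738/69 ≈ 4170.1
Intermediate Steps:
j(0)*(-377 + (78 - 223)/(252 - 183)) = (-11 + 0)*(-377 + (78 - 223)/(252 - 183)) = -11*(-377 - 145/69) = -11*(-26158/69) = 287738/69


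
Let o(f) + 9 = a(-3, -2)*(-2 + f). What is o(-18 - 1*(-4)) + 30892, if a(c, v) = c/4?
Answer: 30895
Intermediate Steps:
a(c, v) = c/4 (a(c, v) = c*(¼) = c/4)
o(f) = -15/2 - 3*f/4 (o(f) = -9 + ((¼)*(-3))*(-2 + f) = -9 - 3*(-2 + f)/4 = -9 + (3/2 - 3*f/4) = -15/2 - 3*f/4)
o(-18 - 1*(-4)) + 30892 = (-15/2 - 3*(-18 - 1*(-4))/4) + 30892 = (-15/2 - 3*(-18 + 4)/4) + 30892 = (-15/2 - ¾*(-14)) + 30892 = (-15/2 + 21/2) + 30892 = 3 + 30892 = 30895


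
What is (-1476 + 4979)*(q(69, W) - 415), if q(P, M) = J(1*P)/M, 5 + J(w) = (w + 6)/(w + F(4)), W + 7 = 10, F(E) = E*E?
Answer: -74386205/51 ≈ -1.4586e+6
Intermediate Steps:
F(E) = E**2
W = 3 (W = -7 + 10 = 3)
J(w) = -5 + (6 + w)/(16 + w) (J(w) = -5 + (w + 6)/(w + 4**2) = -5 + (6 + w)/(w + 16) = -5 + (6 + w)/(16 + w))
q(P, M) = 2*(-37 - 2*P)/(M*(16 + P)) (q(P, M) = (2*(-37 - 2*P)/(16 + 1*P))/M = (2*(-37 - 2*P)/(16 + P))/M = 2*(-37 - 2*P)/(M*(16 + P)))
(-1476 + 4979)*(q(69, W) - 415) = (-1476 + 4979)*(2*(-37 - 2*69)/(3*(16 + 69)) - 415) = 3503*(2*(1/3)*(-37 - 138)/85 - 415) = 3503*(2*(1/3)*(1/85)*(-175) - 415) = 3503*(-70/51 - 415) = 3503*(-21235/51) = -74386205/51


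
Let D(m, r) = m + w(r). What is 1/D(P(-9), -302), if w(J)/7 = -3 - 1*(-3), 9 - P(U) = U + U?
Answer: 1/27 ≈ 0.037037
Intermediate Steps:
P(U) = 9 - 2*U (P(U) = 9 - (U + U) = 9 - 2*U)
w(J) = 0 (w(J) = 7*(-3 - 1*(-3)) = 7*(-3 + 3) = 7*0 = 0)
D(m, r) = m (D(m, r) = m + 0 = m)
1/D(P(-9), -302) = 1/(9 - 2*(-9)) = 1/(9 + 18) = 1/27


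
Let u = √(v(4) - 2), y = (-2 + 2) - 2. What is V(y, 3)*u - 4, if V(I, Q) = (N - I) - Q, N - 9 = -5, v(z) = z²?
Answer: -4 + 3*√14 ≈ 7.2250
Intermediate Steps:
y = -2 (y = 0 - 2 = -2)
N = 4 (N = 9 - 5 = 4)
u = √14 (u = √(4² - 2) = √(16 - 2) = √14 ≈ 3.7417)
V(I, Q) = 4 - I - Q (V(I, Q) = (4 - I) - Q = 4 - I - Q)
V(y, 3)*u - 4 = (4 - 1*(-2) - 1*3)*√14 - 4 = (4 + 2 - 3)*√14 - 4 = 3*√14 - 4 = -4 + 3*√14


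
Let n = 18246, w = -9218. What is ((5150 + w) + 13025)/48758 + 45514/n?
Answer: 1191300517/444819234 ≈ 2.6782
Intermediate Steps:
((5150 + w) + 13025)/48758 + 45514/n = ((5150 - 9218) + 13025)/48758 + 45514/18246 = (-4068 + 13025)*(1/48758) + 45514*(1/18246) = 8957*(1/48758) + 22757/9123 = 8957/48758 + 22757/9123 = 1191300517/444819234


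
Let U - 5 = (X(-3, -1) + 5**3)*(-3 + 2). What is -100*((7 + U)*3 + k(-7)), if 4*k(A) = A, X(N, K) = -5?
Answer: 32575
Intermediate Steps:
k(A) = A/4
U = -115 (U = 5 + (-5 + 5**3)*(-3 + 2) = 5 + (-5 + 125)*(-1) = 5 + 120*(-1) = 5 - 120 = -115)
-100*((7 + U)*3 + k(-7)) = -100*((7 - 115)*3 + (1/4)*(-7)) = -100*(-108*3 - 7/4) = -100*(-324 - 7/4) = -100*(-1303/4) = 32575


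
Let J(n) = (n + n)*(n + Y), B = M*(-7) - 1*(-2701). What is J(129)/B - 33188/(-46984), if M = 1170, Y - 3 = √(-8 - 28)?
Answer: -32225413/5861254 - 1548*I/5489 ≈ -5.498 - 0.28202*I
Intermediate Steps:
Y = 3 + 6*I (Y = 3 + √(-8 - 28) = 3 + √(-36) = 3 + 6*I ≈ 3.0 + 6.0*I)
B = -5489 (B = 1170*(-7) - 1*(-2701) = -8190 + 2701 = -5489)
J(n) = 2*n*(3 + n + 6*I) (J(n) = (n + n)*(n + (3 + 6*I)) = (2*n)*(3 + n + 6*I) = 2*n*(3 + n + 6*I))
J(129)/B - 33188/(-46984) = (2*129*(3 + 129 + 6*I))/(-5489) - 33188/(-46984) = (2*129*(132 + 6*I))*(-1/5489) - 33188*(-1/46984) = (34056 + 1548*I)*(-1/5489) + 8297/11746 = (-3096/499 - 1548*I/5489) + 8297/11746 = -32225413/5861254 - 1548*I/5489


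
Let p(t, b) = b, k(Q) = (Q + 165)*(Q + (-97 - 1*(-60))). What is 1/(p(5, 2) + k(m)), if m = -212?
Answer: 1/11705 ≈ 8.5434e-5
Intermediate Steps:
k(Q) = (-37 + Q)*(165 + Q) (k(Q) = (165 + Q)*(Q + (-97 + 60)) = (165 + Q)*(Q - 37) = (165 + Q)*(-37 + Q) = (-37 + Q)*(165 + Q))
1/(p(5, 2) + k(m)) = 1/(2 + (-6105 + (-212)² + 128*(-212))) = 1/(2 + (-6105 + 44944 - 27136)) = 1/(2 + 11703) = 1/11705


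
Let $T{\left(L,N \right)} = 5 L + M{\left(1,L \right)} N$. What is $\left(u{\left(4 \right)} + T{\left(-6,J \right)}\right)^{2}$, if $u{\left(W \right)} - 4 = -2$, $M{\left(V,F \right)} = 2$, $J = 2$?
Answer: $576$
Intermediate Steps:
$T{\left(L,N \right)} = 2 N + 5 L$ ($T{\left(L,N \right)} = 5 L + 2 N = 2 N + 5 L$)
$u{\left(W \right)} = 2$ ($u{\left(W \right)} = 4 - 2 = 2$)
$\left(u{\left(4 \right)} + T{\left(-6,J \right)}\right)^{2} = \left(2 + \left(2 \cdot 2 + 5 \left(-6\right)\right)\right)^{2} = \left(2 + \left(4 - 30\right)\right)^{2} = \left(2 - 26\right)^{2} = \left(-24\right)^{2} = 576$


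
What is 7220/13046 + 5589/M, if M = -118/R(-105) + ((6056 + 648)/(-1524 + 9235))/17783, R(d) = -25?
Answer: 125037465657842515/105547904596882 ≈ 1184.7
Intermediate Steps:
M = 16180883734/3428117825 (M = -118/(-25) + ((6056 + 648)/(-1524 + 9235))/17783 = -118*(-1/25) + (6704/7711)*(1/17783) = 118/25 + (6704*(1/7711))*(1/17783) = 118/25 + (6704/7711)*(1/17783) = 118/25 + 6704/137124713 = 16180883734/3428117825 ≈ 4.7200)
7220/13046 + 5589/M = 7220/13046 + 5589/(16180883734/3428117825) = 7220*(1/13046) + 5589*(3428117825/16180883734) = 3610/6523 + 19159750523925/16180883734 = 125037465657842515/105547904596882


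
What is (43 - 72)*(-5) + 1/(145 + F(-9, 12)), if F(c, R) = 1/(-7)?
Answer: 147037/1014 ≈ 145.01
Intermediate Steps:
F(c, R) = -1/7
(43 - 72)*(-5) + 1/(145 + F(-9, 12)) = (43 - 72)*(-5) + 1/(145 - 1/7) = -29*(-5) + 1/(1014/7) = 145 + 7/1014 = 147037/1014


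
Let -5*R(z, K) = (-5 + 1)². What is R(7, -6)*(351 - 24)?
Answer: -5232/5 ≈ -1046.4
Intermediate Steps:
R(z, K) = -16/5 (R(z, K) = -(-5 + 1)²/5 = -⅕*(-4)² = -⅕*16 = -16/5)
R(7, -6)*(351 - 24) = -16*(351 - 24)/5 = -16/5*327 = -5232/5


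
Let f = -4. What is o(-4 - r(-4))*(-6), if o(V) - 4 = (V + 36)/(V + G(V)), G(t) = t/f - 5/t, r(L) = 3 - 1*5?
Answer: -228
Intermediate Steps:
r(L) = -2 (r(L) = 3 - 5 = -2)
G(t) = -5/t - t/4 (G(t) = t/(-4) - 5/t = t*(-¼) - 5/t = -t/4 - 5/t = -5/t - t/4)
o(V) = 4 + (36 + V)/(-5/V + 3*V/4) (o(V) = 4 + (V + 36)/(V + (-5/V - V/4)) = 4 + (36 + V)/(-5/V + 3*V/4))
o(-4 - r(-4))*(-6) = (16*(-5 + (-4 - 1*(-2))² + 9*(-4 - 1*(-2)))/(-20 + 3*(-4 - 1*(-2))²))*(-6) = (16*(-5 + (-4 + 2)² + 9*(-4 + 2))/(-20 + 3*(-4 + 2)²))*(-6) = (16*(-5 + (-2)² + 9*(-2))/(-20 + 3*(-2)²))*(-6) = (16*(-5 + 4 - 18)/(-20 + 3*4))*(-6) = (16*(-19)/(-20 + 12))*(-6) = (16*(-19)/(-8))*(-6) = (16*(-⅛)*(-19))*(-6) = 38*(-6) = -228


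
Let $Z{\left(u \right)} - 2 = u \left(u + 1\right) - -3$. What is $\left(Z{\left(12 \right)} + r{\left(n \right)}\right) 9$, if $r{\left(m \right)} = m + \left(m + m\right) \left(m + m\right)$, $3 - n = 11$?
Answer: $3681$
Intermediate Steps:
$n = -8$ ($n = 3 - 11 = -8$)
$r{\left(m \right)} = m + 4 m^{2}$ ($r{\left(m \right)} = m + 2 m 2 m = m + 4 m^{2}$)
$Z{\left(u \right)} = 5 + u \left(1 + u\right)$ ($Z{\left(u \right)} = 2 + \left(u \left(u + 1\right) - -3\right) = 2 + \left(u \left(1 + u\right) + 3\right) = 2 + \left(3 + u \left(1 + u\right)\right) = 5 + u \left(1 + u\right)$)
$\left(Z{\left(12 \right)} + r{\left(n \right)}\right) 9 = \left(\left(5 + 12 + 12^{2}\right) - 8 \left(1 + 4 \left(-8\right)\right)\right) 9 = \left(\left(5 + 12 + 144\right) - 8 \left(1 - 32\right)\right) 9 = \left(161 - -248\right) 9 = \left(161 + 248\right) 9 = 409 \cdot 9 = 3681$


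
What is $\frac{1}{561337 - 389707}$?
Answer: $\frac{1}{171630} \approx 5.8265 \cdot 10^{-6}$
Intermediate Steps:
$\frac{1}{561337 - 389707} = \frac{1}{171630}$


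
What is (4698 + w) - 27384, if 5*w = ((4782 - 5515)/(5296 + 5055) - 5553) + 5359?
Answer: -1176122757/51755 ≈ -22725.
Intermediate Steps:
w = -2008827/51755 (w = (((4782 - 5515)/(5296 + 5055) - 5553) + 5359)/5 = ((-733/10351 - 5553) + 5359)/5 = (-57479836/10351 + 5359)/5 = (⅕)*(-2008827/10351) = -2008827/51755 ≈ -38.814)
(4698 + w) - 27384 = (4698 - 2008827/51755) - 27384 = 241136163/51755 - 27384 = -1176122757/51755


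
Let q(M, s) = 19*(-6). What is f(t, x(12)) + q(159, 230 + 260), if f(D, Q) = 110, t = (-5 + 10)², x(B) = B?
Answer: -4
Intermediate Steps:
q(M, s) = -114
t = 25 (t = 5² = 25)
f(t, x(12)) + q(159, 230 + 260) = 110 - 114 = -4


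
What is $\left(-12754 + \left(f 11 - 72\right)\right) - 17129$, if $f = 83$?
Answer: $-29042$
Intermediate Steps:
$\left(-12754 + \left(f 11 - 72\right)\right) - 17129 = \left(-12754 + \left(83 \cdot 11 - 72\right)\right) - 17129 = \left(-12754 + \left(913 - 72\right)\right) - 17129 = \left(-12754 + 841\right) - 17129 = -11913 - 17129 = -29042$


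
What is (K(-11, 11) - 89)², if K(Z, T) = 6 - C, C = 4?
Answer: 7569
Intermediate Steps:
K(Z, T) = 2 (K(Z, T) = 6 - 1*4 = 6 - 4 = 2)
(K(-11, 11) - 89)² = (2 - 89)² = (-87)² = 7569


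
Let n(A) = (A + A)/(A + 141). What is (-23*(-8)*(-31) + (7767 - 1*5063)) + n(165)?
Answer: -152945/51 ≈ -2998.9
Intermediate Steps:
n(A) = 2*A/(141 + A) (n(A) = (2*A)/(141 + A) = 2*A/(141 + A))
(-23*(-8)*(-31) + (7767 - 1*5063)) + n(165) = (-23*(-8)*(-31) + (7767 - 1*5063)) + 2*165/(141 + 165) = (184*(-31) + (7767 - 5063)) + 2*165/306 = (-5704 + 2704) + 2*165*(1/306) = -3000 + 55/51 = -152945/51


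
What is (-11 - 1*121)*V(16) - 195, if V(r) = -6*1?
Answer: 597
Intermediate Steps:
V(r) = -6
(-11 - 1*121)*V(16) - 195 = (-11 - 1*121)*(-6) - 195 = (-11 - 121)*(-6) - 195 = -132*(-6) - 195 = 792 - 195 = 597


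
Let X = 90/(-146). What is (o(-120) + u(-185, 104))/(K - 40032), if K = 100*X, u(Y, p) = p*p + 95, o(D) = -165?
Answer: -43581/162602 ≈ -0.26802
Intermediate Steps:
u(Y, p) = 95 + p**2 (u(Y, p) = p**2 + 95 = 95 + p**2)
X = -45/73 (X = 90*(-1/146) = -45/73 ≈ -0.61644)
K = -4500/73 (K = 100*(-45/73) = -4500/73 ≈ -61.644)
(o(-120) + u(-185, 104))/(K - 40032) = (-165 + (95 + 104**2))/(-4500/73 - 40032) = (-165 + (95 + 10816))/(-2926836/73) = (-165 + 10911)*(-73/2926836) = 10746*(-73/2926836) = -43581/162602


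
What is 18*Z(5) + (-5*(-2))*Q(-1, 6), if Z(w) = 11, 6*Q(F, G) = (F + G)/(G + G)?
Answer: 7153/36 ≈ 198.69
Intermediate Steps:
Q(F, G) = (F + G)/(12*G) (Q(F, G) = ((F + G)/(G + G))/6 = ((F + G)/((2*G)))/6 = ((F + G)*(1/(2*G)))/6 = ((F + G)/(2*G))/6 = (F + G)/(12*G))
18*Z(5) + (-5*(-2))*Q(-1, 6) = 18*11 + (-5*(-2))*((1/12)*(-1 + 6)/6) = 198 + 10*((1/12)*(1/6)*5) = 198 + 10*(5/72) = 198 + 25/36 = 7153/36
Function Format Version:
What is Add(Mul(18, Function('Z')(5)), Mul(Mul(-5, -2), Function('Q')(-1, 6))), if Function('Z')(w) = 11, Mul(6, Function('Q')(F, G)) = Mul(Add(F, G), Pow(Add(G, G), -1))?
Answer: Rational(7153, 36) ≈ 198.69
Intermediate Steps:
Function('Q')(F, G) = Mul(Rational(1, 12), Pow(G, -1), Add(F, G)) (Function('Q')(F, G) = Mul(Rational(1, 6), Mul(Add(F, G), Pow(Add(G, G), -1))) = Mul(Rational(1, 6), Mul(Add(F, G), Pow(Mul(2, G), -1))) = Mul(Rational(1, 6), Mul(Add(F, G), Mul(Rational(1, 2), Pow(G, -1)))) = Mul(Rational(1, 6), Mul(Rational(1, 2), Pow(G, -1), Add(F, G))) = Mul(Rational(1, 12), Pow(G, -1), Add(F, G)))
Add(Mul(18, Function('Z')(5)), Mul(Mul(-5, -2), Function('Q')(-1, 6))) = Add(Mul(18, 11), Mul(Mul(-5, -2), Mul(Rational(1, 12), Pow(6, -1), Add(-1, 6)))) = Add(198, Mul(10, Mul(Rational(1, 12), Rational(1, 6), 5))) = Add(198, Mul(10, Rational(5, 72))) = Add(198, Rational(25, 36)) = Rational(7153, 36)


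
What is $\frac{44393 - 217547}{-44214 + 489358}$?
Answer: $- \frac{86577}{222572} \approx -0.38898$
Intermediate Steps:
$\frac{44393 - 217547}{-44214 + 489358} = - \frac{173154}{445144} = \left(-173154\right) \frac{1}{445144} = - \frac{86577}{222572}$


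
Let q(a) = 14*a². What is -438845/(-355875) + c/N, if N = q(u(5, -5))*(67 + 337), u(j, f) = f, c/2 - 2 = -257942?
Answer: -121536112/50320725 ≈ -2.4152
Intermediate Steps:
c = -515880 (c = 4 + 2*(-257942) = 4 - 515884 = -515880)
N = 141400 (N = (14*(-5)²)*(67 + 337) = (14*25)*404 = 350*404 = 141400)
-438845/(-355875) + c/N = -438845/(-355875) - 515880/141400 = -438845*(-1/355875) - 515880*1/141400 = 87769/71175 - 12897/3535 = -121536112/50320725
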